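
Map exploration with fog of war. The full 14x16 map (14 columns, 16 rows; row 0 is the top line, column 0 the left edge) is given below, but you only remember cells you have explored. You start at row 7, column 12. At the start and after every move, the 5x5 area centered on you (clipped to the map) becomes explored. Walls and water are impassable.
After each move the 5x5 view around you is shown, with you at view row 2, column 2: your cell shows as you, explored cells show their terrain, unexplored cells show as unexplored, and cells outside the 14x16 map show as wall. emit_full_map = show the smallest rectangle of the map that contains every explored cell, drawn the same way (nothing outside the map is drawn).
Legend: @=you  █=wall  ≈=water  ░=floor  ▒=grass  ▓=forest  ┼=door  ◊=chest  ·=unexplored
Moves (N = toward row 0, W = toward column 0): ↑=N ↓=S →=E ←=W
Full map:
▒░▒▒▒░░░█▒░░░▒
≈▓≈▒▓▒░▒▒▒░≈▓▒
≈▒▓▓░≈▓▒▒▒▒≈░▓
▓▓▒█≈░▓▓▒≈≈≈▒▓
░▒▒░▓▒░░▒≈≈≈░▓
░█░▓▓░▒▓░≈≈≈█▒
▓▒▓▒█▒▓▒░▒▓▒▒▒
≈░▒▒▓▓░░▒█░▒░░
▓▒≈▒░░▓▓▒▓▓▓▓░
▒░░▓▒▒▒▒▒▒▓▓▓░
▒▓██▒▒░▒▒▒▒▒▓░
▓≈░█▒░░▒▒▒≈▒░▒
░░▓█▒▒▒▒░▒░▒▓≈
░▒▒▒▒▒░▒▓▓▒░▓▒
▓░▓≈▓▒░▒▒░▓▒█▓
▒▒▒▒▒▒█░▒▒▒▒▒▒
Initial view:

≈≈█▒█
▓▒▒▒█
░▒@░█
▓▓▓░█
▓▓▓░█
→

≈█▒██
▒▒▒██
▒░@██
▓▓░██
▓▓░██

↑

≈░▓██
≈█▒██
▒▒@██
▒░░██
▓▓░██

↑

≈▒▓██
≈░▓██
≈█@██
▒▒▒██
▒░░██

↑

≈░▓██
≈▒▓██
≈░@██
≈█▒██
▒▒▒██

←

▒≈░▓█
≈≈▒▓█
≈≈@▓█
≈≈█▒█
▓▒▒▒█

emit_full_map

▒≈░▓
≈≈▒▓
≈≈@▓
≈≈█▒
▓▒▒▒
░▒░░
▓▓▓░
▓▓▓░

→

≈░▓██
≈▒▓██
≈░@██
≈█▒██
▒▒▒██

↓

≈▒▓██
≈░▓██
≈█@██
▒▒▒██
▒░░██


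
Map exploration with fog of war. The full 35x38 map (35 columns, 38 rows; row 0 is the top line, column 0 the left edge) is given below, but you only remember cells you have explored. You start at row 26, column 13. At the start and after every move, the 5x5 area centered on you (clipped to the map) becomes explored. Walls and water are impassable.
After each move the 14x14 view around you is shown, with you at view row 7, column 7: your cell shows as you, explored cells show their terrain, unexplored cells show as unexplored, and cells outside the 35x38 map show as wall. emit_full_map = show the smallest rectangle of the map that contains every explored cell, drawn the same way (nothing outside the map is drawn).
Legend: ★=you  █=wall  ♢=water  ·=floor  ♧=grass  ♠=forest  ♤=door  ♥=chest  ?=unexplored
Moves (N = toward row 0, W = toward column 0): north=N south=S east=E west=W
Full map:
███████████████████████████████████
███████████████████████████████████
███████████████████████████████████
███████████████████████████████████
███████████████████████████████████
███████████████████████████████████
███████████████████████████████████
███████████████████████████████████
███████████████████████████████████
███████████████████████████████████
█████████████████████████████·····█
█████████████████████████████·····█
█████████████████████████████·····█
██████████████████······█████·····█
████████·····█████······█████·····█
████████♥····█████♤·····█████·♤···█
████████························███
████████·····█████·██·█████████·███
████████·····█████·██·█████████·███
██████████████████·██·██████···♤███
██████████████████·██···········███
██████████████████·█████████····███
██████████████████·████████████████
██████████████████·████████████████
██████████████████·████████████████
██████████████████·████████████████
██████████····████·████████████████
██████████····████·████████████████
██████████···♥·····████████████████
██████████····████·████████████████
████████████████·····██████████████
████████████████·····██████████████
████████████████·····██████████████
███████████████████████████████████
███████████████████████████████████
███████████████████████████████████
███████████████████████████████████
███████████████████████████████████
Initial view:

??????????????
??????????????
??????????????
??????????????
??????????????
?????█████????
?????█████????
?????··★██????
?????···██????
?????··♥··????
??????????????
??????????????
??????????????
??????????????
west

??????????????
??????????????
??????????????
??????????????
??????????????
?????██████???
?????██████???
?????··★·██???
?????····██???
?????···♥··???
??????????????
??????????????
??????????????
??????????????

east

??????????????
??????????????
??????????????
??????????????
??????????????
????██████????
????██████????
????···★██????
????····██????
????···♥··????
??????????????
??????????????
??????????????
??????????????

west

??????????????
??????????????
??????????????
??????????????
??????????????
?????██████???
?????██████???
?????··★·██???
?????····██???
?????···♥··???
??????????????
??????????????
??????????????
??????????????

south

??????????????
??????????????
??????????????
??????????????
?????██████???
?????██████???
?????····██???
?????··★·██???
?????···♥··???
?????····█????
??????????????
??????????????
??????????????
??????????????

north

??????????????
??????????????
??????????????
??????????????
??????????????
?????██████???
?????██████???
?????··★·██???
?????····██???
?????···♥··???
?????····█????
??????????????
??????????????
??????????????

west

??????????????
??????????????
??????????????
??????????????
??????????????
?????███████??
?????███████??
?????█·★··██??
?????█····██??
?????█···♥··??
??????····█???
??????????????
??????????????
??????????????

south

??????????????
??????????????
??????????????
??????????????
?????███████??
?????███████??
?????█····██??
?????█·★··██??
?????█···♥··??
?????█····█???
??????????????
??????????????
??????????????
??????????????

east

??????????????
??????????????
??????????????
??????????????
????███████???
????███████???
????█····██???
????█··★·██???
????█···♥··???
????█····█????
??????????????
??????????????
??????????????
??????????????

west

??????????????
??????????????
??????????????
??????????????
?????███████??
?????███████??
?????█····██??
?????█·★··██??
?????█···♥··??
?????█····█???
??????????????
??????????????
??????????????
??????????????

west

??????????????
??????????????
??????????????
??????????????
??????███████?
?????████████?
?????██····██?
?????██★···██?
?????██···♥··?
?????██····█??
??????????????
??????????????
??????????????
??????????????

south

??????????????
??????????????
??????????????
??????███████?
?????████████?
?????██····██?
?????██····██?
?????██★··♥··?
?????██····█??
?????█████????
??????????????
??????????????
??????????????
??????????????

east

??????????????
??????????????
??????????????
?????███████??
????████████??
????██····██??
????██····██??
????██·★·♥··??
????██····█???
????██████????
??????????????
??????????????
??????????????
??????????????

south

??????????????
??????????????
?????███████??
????████████??
????██····██??
????██····██??
????██···♥··??
????██·★··█???
????██████????
?????█████????
??????????????
??????????????
??????????????
??????????????

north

??????????????
??????????????
??????????????
?????███████??
????████████??
????██····██??
????██····██??
????██·★·♥··??
????██····█???
????██████????
?????█████????
??????????????
??????????????
??????????????

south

??????????????
??????????????
?????███████??
????████████??
????██····██??
????██····██??
????██···♥··??
????██·★··█???
????██████????
?????█████????
??????????????
??????????????
??????????????
??????????????

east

??????????????
??????????????
????███████???
???████████???
???██····██???
???██····██???
???██···♥··???
???██··★·█????
???███████????
????██████????
??????????????
??????????????
??????????????
??????????????

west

??????????????
??????????????
?????███████??
????████████??
????██····██??
????██····██??
????██···♥··??
????██·★··█???
????███████???
?????██████???
??????????????
??????????????
??????????????
??????????????

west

??????????????
??????????????
??????███████?
?????████████?
?????██····██?
?????██····██?
?????██···♥··?
?????██★···█??
?????███████??
?????███████??
??????????????
??????????????
??????????????
??????????????

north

??????????????
??????????????
??????????????
??????███████?
?????████████?
?????██····██?
?????██····██?
?????██★··♥··?
?????██····█??
?????███████??
?????███████??
??????????????
??????????????
??????????????

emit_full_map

?███████
████████
██····██
██····██
██★··♥··
██····█?
███████?
███████?


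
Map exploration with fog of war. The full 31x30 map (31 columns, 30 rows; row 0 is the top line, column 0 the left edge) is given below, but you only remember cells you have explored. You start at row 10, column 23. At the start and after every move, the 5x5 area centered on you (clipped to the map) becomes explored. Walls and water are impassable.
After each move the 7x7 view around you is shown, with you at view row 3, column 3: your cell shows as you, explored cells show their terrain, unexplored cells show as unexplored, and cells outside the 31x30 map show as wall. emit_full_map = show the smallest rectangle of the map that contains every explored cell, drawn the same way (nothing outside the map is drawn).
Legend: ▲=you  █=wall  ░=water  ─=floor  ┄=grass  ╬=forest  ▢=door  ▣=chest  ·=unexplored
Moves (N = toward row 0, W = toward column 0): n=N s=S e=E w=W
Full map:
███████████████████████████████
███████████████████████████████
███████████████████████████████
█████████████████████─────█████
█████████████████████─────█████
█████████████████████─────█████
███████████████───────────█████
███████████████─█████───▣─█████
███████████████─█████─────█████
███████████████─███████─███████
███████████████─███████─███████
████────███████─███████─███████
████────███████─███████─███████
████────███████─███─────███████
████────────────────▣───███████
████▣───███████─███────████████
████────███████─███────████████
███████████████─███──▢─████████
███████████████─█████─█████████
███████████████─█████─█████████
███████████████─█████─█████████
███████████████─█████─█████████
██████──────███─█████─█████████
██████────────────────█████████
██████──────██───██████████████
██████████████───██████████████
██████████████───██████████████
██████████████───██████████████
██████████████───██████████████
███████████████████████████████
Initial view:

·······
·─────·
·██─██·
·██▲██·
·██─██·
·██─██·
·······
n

·······
·───▣─·
·─────·
·██▲██·
·██─██·
·██─██·
·██─██·

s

·───▣─·
·─────·
·██─██·
·██▲██·
·██─██·
·██─██·
·······

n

·······
·───▣─·
·─────·
·██▲██·
·██─██·
·██─██·
·██─██·

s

·───▣─·
·─────·
·██─██·
·██▲██·
·██─██·
·██─██·
·······

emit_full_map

───▣─
─────
██─██
██▲██
██─██
██─██


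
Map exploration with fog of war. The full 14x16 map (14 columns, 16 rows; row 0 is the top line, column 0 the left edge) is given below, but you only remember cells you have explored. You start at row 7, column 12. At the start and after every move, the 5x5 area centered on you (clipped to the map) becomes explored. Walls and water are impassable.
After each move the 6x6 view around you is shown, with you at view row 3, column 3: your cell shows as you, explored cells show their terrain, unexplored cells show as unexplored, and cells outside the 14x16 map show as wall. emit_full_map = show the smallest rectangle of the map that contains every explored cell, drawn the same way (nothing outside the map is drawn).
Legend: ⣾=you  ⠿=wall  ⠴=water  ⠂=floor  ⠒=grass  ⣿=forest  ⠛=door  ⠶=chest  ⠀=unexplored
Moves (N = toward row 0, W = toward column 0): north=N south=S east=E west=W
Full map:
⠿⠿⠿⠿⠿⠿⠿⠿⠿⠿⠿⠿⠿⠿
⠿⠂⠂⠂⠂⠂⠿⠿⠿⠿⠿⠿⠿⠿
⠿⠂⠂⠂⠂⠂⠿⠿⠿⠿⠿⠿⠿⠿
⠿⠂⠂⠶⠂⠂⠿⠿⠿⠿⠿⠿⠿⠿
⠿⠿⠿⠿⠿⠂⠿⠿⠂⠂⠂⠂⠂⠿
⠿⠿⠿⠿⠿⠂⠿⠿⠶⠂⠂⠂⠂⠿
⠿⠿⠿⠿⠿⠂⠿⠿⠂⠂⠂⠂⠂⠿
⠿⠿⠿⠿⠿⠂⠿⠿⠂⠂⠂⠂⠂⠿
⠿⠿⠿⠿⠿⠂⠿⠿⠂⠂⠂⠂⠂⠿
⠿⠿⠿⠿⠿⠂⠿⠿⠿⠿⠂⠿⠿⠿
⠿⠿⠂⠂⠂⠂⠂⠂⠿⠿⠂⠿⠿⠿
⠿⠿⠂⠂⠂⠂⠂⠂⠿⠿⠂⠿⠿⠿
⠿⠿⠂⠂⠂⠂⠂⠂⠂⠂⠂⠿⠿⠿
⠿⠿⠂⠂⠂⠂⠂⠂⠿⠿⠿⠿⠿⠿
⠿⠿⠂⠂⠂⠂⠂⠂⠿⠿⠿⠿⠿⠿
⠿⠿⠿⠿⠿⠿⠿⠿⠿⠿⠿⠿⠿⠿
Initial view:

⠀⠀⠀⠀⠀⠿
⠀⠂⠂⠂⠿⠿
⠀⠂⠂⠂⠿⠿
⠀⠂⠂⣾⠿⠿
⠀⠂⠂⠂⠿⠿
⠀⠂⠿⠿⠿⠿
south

⠀⠂⠂⠂⠿⠿
⠀⠂⠂⠂⠿⠿
⠀⠂⠂⠂⠿⠿
⠀⠂⠂⣾⠿⠿
⠀⠂⠿⠿⠿⠿
⠀⠂⠿⠿⠿⠿

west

⠀⠀⠂⠂⠂⠿
⠀⠂⠂⠂⠂⠿
⠀⠂⠂⠂⠂⠿
⠀⠂⠂⣾⠂⠿
⠀⠿⠂⠿⠿⠿
⠀⠿⠂⠿⠿⠿

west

⠀⠀⠀⠂⠂⠂
⠀⠂⠂⠂⠂⠂
⠀⠂⠂⠂⠂⠂
⠀⠂⠂⣾⠂⠂
⠀⠿⠿⠂⠿⠿
⠀⠿⠿⠂⠿⠿

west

⠀⠀⠀⠀⠂⠂
⠀⠿⠂⠂⠂⠂
⠀⠿⠂⠂⠂⠂
⠀⠿⠂⣾⠂⠂
⠀⠿⠿⠿⠂⠿
⠀⠂⠿⠿⠂⠿

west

⠀⠀⠀⠀⠀⠂
⠀⠿⠿⠂⠂⠂
⠀⠿⠿⠂⠂⠂
⠀⠿⠿⣾⠂⠂
⠀⠿⠿⠿⠿⠂
⠀⠂⠂⠿⠿⠂

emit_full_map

⠀⠀⠀⠀⠂⠂⠂⠿
⠿⠿⠂⠂⠂⠂⠂⠿
⠿⠿⠂⠂⠂⠂⠂⠿
⠿⠿⣾⠂⠂⠂⠂⠿
⠿⠿⠿⠿⠂⠿⠿⠿
⠂⠂⠿⠿⠂⠿⠿⠿

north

⠀⠀⠀⠀⠀⠀
⠀⠿⠿⠶⠂⠂
⠀⠿⠿⠂⠂⠂
⠀⠿⠿⣾⠂⠂
⠀⠿⠿⠂⠂⠂
⠀⠿⠿⠿⠿⠂

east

⠀⠀⠀⠀⠀⠀
⠿⠿⠶⠂⠂⠂
⠿⠿⠂⠂⠂⠂
⠿⠿⠂⣾⠂⠂
⠿⠿⠂⠂⠂⠂
⠿⠿⠿⠿⠂⠿

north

⠀⠀⠀⠀⠀⠀
⠀⠿⠂⠂⠂⠂
⠿⠿⠶⠂⠂⠂
⠿⠿⠂⣾⠂⠂
⠿⠿⠂⠂⠂⠂
⠿⠿⠂⠂⠂⠂

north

⠀⠀⠀⠀⠀⠀
⠀⠿⠿⠿⠿⠿
⠀⠿⠂⠂⠂⠂
⠿⠿⠶⣾⠂⠂
⠿⠿⠂⠂⠂⠂
⠿⠿⠂⠂⠂⠂

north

⠀⠀⠀⠀⠀⠀
⠀⠿⠿⠿⠿⠿
⠀⠿⠿⠿⠿⠿
⠀⠿⠂⣾⠂⠂
⠿⠿⠶⠂⠂⠂
⠿⠿⠂⠂⠂⠂

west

⠀⠀⠀⠀⠀⠀
⠀⠿⠿⠿⠿⠿
⠀⠿⠿⠿⠿⠿
⠀⠿⠿⣾⠂⠂
⠀⠿⠿⠶⠂⠂
⠀⠿⠿⠂⠂⠂

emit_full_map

⠿⠿⠿⠿⠿⠿⠀⠀
⠿⠿⠿⠿⠿⠿⠀⠀
⠿⠿⣾⠂⠂⠂⠀⠀
⠿⠿⠶⠂⠂⠂⠂⠿
⠿⠿⠂⠂⠂⠂⠂⠿
⠿⠿⠂⠂⠂⠂⠂⠿
⠿⠿⠂⠂⠂⠂⠂⠿
⠿⠿⠿⠿⠂⠿⠿⠿
⠂⠂⠿⠿⠂⠿⠿⠿

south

⠀⠿⠿⠿⠿⠿
⠀⠿⠿⠿⠿⠿
⠀⠿⠿⠂⠂⠂
⠀⠿⠿⣾⠂⠂
⠀⠿⠿⠂⠂⠂
⠀⠿⠿⠂⠂⠂

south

⠀⠿⠿⠿⠿⠿
⠀⠿⠿⠂⠂⠂
⠀⠿⠿⠶⠂⠂
⠀⠿⠿⣾⠂⠂
⠀⠿⠿⠂⠂⠂
⠀⠿⠿⠂⠂⠂

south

⠀⠿⠿⠂⠂⠂
⠀⠿⠿⠶⠂⠂
⠀⠿⠿⠂⠂⠂
⠀⠿⠿⣾⠂⠂
⠀⠿⠿⠂⠂⠂
⠀⠿⠿⠿⠿⠂

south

⠀⠿⠿⠶⠂⠂
⠀⠿⠿⠂⠂⠂
⠀⠿⠿⠂⠂⠂
⠀⠿⠿⣾⠂⠂
⠀⠿⠿⠿⠿⠂
⠀⠂⠂⠿⠿⠂

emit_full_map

⠿⠿⠿⠿⠿⠿⠀⠀
⠿⠿⠿⠿⠿⠿⠀⠀
⠿⠿⠂⠂⠂⠂⠀⠀
⠿⠿⠶⠂⠂⠂⠂⠿
⠿⠿⠂⠂⠂⠂⠂⠿
⠿⠿⠂⠂⠂⠂⠂⠿
⠿⠿⣾⠂⠂⠂⠂⠿
⠿⠿⠿⠿⠂⠿⠿⠿
⠂⠂⠿⠿⠂⠿⠿⠿

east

⠿⠿⠶⠂⠂⠂
⠿⠿⠂⠂⠂⠂
⠿⠿⠂⠂⠂⠂
⠿⠿⠂⣾⠂⠂
⠿⠿⠿⠿⠂⠿
⠂⠂⠿⠿⠂⠿

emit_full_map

⠿⠿⠿⠿⠿⠿⠀⠀
⠿⠿⠿⠿⠿⠿⠀⠀
⠿⠿⠂⠂⠂⠂⠀⠀
⠿⠿⠶⠂⠂⠂⠂⠿
⠿⠿⠂⠂⠂⠂⠂⠿
⠿⠿⠂⠂⠂⠂⠂⠿
⠿⠿⠂⣾⠂⠂⠂⠿
⠿⠿⠿⠿⠂⠿⠿⠿
⠂⠂⠿⠿⠂⠿⠿⠿


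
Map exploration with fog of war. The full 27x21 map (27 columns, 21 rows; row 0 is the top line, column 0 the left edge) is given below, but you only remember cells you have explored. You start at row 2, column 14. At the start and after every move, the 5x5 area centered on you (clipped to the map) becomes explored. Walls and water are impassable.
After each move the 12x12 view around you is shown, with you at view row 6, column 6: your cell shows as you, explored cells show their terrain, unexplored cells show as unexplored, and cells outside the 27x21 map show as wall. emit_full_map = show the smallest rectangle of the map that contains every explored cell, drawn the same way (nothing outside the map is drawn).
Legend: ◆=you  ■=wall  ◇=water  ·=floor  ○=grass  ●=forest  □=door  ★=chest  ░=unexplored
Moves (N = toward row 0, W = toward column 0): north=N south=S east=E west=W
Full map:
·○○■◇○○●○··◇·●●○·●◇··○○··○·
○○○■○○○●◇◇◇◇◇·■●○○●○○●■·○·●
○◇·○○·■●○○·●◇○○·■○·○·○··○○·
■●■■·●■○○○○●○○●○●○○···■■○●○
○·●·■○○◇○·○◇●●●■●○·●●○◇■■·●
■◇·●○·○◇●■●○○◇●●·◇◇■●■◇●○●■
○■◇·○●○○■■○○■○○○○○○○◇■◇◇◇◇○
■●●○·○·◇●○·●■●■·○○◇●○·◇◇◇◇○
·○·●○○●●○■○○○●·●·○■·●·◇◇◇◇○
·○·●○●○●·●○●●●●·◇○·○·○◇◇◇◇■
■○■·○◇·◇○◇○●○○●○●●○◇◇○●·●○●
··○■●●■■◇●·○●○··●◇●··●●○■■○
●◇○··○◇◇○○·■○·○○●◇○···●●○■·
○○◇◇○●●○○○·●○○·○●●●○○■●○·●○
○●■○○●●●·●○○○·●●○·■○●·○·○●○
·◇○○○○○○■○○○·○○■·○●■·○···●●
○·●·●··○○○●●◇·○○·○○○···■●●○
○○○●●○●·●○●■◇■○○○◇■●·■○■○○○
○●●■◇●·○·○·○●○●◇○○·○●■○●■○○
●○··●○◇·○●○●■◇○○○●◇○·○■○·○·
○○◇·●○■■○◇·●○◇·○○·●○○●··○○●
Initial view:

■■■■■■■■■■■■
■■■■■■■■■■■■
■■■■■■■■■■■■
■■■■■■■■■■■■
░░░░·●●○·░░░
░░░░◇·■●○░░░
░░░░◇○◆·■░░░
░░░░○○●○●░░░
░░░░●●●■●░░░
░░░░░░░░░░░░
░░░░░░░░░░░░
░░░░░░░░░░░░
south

■■■■■■■■■■■■
■■■■■■■■■■■■
■■■■■■■■■■■■
░░░░·●●○·░░░
░░░░◇·■●○░░░
░░░░◇○○·■░░░
░░░░○○◆○●░░░
░░░░●●●■●░░░
░░░░○◇●●·░░░
░░░░░░░░░░░░
░░░░░░░░░░░░
░░░░░░░░░░░░

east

■■■■■■■■■■■■
■■■■■■■■■■■■
■■■■■■■■■■■■
░░░·●●○·░░░░
░░░◇·■●○○░░░
░░░◇○○·■○░░░
░░░○○●◆●○░░░
░░░●●●■●○░░░
░░░○◇●●·◇░░░
░░░░░░░░░░░░
░░░░░░░░░░░░
░░░░░░░░░░░░

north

■■■■■■■■■■■■
■■■■■■■■■■■■
■■■■■■■■■■■■
■■■■■■■■■■■■
░░░·●●○·●░░░
░░░◇·■●○○░░░
░░░◇○○◆■○░░░
░░░○○●○●○░░░
░░░●●●■●○░░░
░░░○◇●●·◇░░░
░░░░░░░░░░░░
░░░░░░░░░░░░

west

■■■■■■■■■■■■
■■■■■■■■■■■■
■■■■■■■■■■■■
■■■■■■■■■■■■
░░░░·●●○·●░░
░░░░◇·■●○○░░
░░░░◇○◆·■○░░
░░░░○○●○●○░░
░░░░●●●■●○░░
░░░░○◇●●·◇░░
░░░░░░░░░░░░
░░░░░░░░░░░░

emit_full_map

·●●○·●
◇·■●○○
◇○◆·■○
○○●○●○
●●●■●○
○◇●●·◇

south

■■■■■■■■■■■■
■■■■■■■■■■■■
■■■■■■■■■■■■
░░░░·●●○·●░░
░░░░◇·■●○○░░
░░░░◇○○·■○░░
░░░░○○◆○●○░░
░░░░●●●■●○░░
░░░░○◇●●·◇░░
░░░░░░░░░░░░
░░░░░░░░░░░░
░░░░░░░░░░░░

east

■■■■■■■■■■■■
■■■■■■■■■■■■
■■■■■■■■■■■■
░░░·●●○·●░░░
░░░◇·■●○○░░░
░░░◇○○·■○░░░
░░░○○●◆●○░░░
░░░●●●■●○░░░
░░░○◇●●·◇░░░
░░░░░░░░░░░░
░░░░░░░░░░░░
░░░░░░░░░░░░

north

■■■■■■■■■■■■
■■■■■■■■■■■■
■■■■■■■■■■■■
■■■■■■■■■■■■
░░░·●●○·●░░░
░░░◇·■●○○░░░
░░░◇○○◆■○░░░
░░░○○●○●○░░░
░░░●●●■●○░░░
░░░○◇●●·◇░░░
░░░░░░░░░░░░
░░░░░░░░░░░░

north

■■■■■■■■■■■■
■■■■■■■■■■■■
■■■■■■■■■■■■
■■■■■■■■■■■■
■■■■■■■■■■■■
░░░·●●○·●░░░
░░░◇·■◆○○░░░
░░░◇○○·■○░░░
░░░○○●○●○░░░
░░░●●●■●○░░░
░░░○◇●●·◇░░░
░░░░░░░░░░░░

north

■■■■■■■■■■■■
■■■■■■■■■■■■
■■■■■■■■■■■■
■■■■■■■■■■■■
■■■■■■■■■■■■
■■■■■■■■■■■■
░░░·●●◆·●░░░
░░░◇·■●○○░░░
░░░◇○○·■○░░░
░░░○○●○●○░░░
░░░●●●■●○░░░
░░░○◇●●·◇░░░

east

■■■■■■■■■■■■
■■■■■■■■■■■■
■■■■■■■■■■■■
■■■■■■■■■■■■
■■■■■■■■■■■■
■■■■■■■■■■■■
░░·●●○◆●◇░░░
░░◇·■●○○●░░░
░░◇○○·■○·░░░
░░○○●○●○░░░░
░░●●●■●○░░░░
░░○◇●●·◇░░░░

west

■■■■■■■■■■■■
■■■■■■■■■■■■
■■■■■■■■■■■■
■■■■■■■■■■■■
■■■■■■■■■■■■
■■■■■■■■■■■■
░░░·●●◆·●◇░░
░░░◇·■●○○●░░
░░░◇○○·■○·░░
░░░○○●○●○░░░
░░░●●●■●○░░░
░░░○◇●●·◇░░░

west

■■■■■■■■■■■■
■■■■■■■■■■■■
■■■■■■■■■■■■
■■■■■■■■■■■■
■■■■■■■■■■■■
■■■■■■■■■■■■
░░░░·●◆○·●◇░
░░░░◇·■●○○●░
░░░░◇○○·■○·░
░░░░○○●○●○░░
░░░░●●●■●○░░
░░░░○◇●●·◇░░

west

■■■■■■■■■■■■
■■■■■■■■■■■■
■■■■■■■■■■■■
■■■■■■■■■■■■
■■■■■■■■■■■■
■■■■■■■■■■■■
░░░░◇·◆●○·●◇
░░░░◇◇·■●○○●
░░░░●◇○○·■○·
░░░░░○○●○●○░
░░░░░●●●■●○░
░░░░░○◇●●·◇░

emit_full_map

◇·◆●○·●◇
◇◇·■●○○●
●◇○○·■○·
░○○●○●○░
░●●●■●○░
░○◇●●·◇░

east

■■■■■■■■■■■■
■■■■■■■■■■■■
■■■■■■■■■■■■
■■■■■■■■■■■■
■■■■■■■■■■■■
■■■■■■■■■■■■
░░░◇·●◆○·●◇░
░░░◇◇·■●○○●░
░░░●◇○○·■○·░
░░░░○○●○●○░░
░░░░●●●■●○░░
░░░░○◇●●·◇░░

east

■■■■■■■■■■■■
■■■■■■■■■■■■
■■■■■■■■■■■■
■■■■■■■■■■■■
■■■■■■■■■■■■
■■■■■■■■■■■■
░░◇·●●◆·●◇░░
░░◇◇·■●○○●░░
░░●◇○○·■○·░░
░░░○○●○●○░░░
░░░●●●■●○░░░
░░░○◇●●·◇░░░

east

■■■■■■■■■■■■
■■■■■■■■■■■■
■■■■■■■■■■■■
■■■■■■■■■■■■
■■■■■■■■■■■■
■■■■■■■■■■■■
░◇·●●○◆●◇░░░
░◇◇·■●○○●░░░
░●◇○○·■○·░░░
░░○○●○●○░░░░
░░●●●■●○░░░░
░░○◇●●·◇░░░░

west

■■■■■■■■■■■■
■■■■■■■■■■■■
■■■■■■■■■■■■
■■■■■■■■■■■■
■■■■■■■■■■■■
■■■■■■■■■■■■
░░◇·●●◆·●◇░░
░░◇◇·■●○○●░░
░░●◇○○·■○·░░
░░░○○●○●○░░░
░░░●●●■●○░░░
░░░○◇●●·◇░░░

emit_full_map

◇·●●◆·●◇
◇◇·■●○○●
●◇○○·■○·
░○○●○●○░
░●●●■●○░
░○◇●●·◇░

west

■■■■■■■■■■■■
■■■■■■■■■■■■
■■■■■■■■■■■■
■■■■■■■■■■■■
■■■■■■■■■■■■
■■■■■■■■■■■■
░░░◇·●◆○·●◇░
░░░◇◇·■●○○●░
░░░●◇○○·■○·░
░░░░○○●○●○░░
░░░░●●●■●○░░
░░░░○◇●●·◇░░


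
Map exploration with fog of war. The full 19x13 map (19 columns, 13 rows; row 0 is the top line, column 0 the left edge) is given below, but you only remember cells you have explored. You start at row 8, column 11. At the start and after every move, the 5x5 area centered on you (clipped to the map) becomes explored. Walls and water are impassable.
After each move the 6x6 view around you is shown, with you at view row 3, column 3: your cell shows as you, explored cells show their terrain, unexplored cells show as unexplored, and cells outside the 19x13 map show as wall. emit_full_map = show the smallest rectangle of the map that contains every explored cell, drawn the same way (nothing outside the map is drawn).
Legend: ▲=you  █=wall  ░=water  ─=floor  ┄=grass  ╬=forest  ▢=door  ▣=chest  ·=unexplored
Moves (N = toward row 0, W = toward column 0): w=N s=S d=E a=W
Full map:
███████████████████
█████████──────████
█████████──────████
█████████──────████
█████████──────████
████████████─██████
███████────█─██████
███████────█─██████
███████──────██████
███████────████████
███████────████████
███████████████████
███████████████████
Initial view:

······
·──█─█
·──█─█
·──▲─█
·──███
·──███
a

······
·───█─
·───█─
·──▲──
·───██
·───██

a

······
·────█
·────█
·──▲──
·────█
·────█

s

·────█
·────█
·─────
·──▲─█
·────█
·█████

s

·────█
·─────
·────█
·──▲─█
·█████
·█████

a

··────
·█────
·█────
·█─▲──
·█████
·█████

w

··────
·█────
·█────
·█─▲──
·█────
·█████

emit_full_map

·────█─█
█────█─█
█──────█
█─▲──███
█────███
██████··
██████··

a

···───
·██───
·██───
·██▲──
·██───
·█████

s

·██───
·██───
·██───
·██▲──
·█████
·█████

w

···───
·██───
·██───
·██▲──
·██───
·█████

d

··────
██────
██────
██─▲──
██────
██████


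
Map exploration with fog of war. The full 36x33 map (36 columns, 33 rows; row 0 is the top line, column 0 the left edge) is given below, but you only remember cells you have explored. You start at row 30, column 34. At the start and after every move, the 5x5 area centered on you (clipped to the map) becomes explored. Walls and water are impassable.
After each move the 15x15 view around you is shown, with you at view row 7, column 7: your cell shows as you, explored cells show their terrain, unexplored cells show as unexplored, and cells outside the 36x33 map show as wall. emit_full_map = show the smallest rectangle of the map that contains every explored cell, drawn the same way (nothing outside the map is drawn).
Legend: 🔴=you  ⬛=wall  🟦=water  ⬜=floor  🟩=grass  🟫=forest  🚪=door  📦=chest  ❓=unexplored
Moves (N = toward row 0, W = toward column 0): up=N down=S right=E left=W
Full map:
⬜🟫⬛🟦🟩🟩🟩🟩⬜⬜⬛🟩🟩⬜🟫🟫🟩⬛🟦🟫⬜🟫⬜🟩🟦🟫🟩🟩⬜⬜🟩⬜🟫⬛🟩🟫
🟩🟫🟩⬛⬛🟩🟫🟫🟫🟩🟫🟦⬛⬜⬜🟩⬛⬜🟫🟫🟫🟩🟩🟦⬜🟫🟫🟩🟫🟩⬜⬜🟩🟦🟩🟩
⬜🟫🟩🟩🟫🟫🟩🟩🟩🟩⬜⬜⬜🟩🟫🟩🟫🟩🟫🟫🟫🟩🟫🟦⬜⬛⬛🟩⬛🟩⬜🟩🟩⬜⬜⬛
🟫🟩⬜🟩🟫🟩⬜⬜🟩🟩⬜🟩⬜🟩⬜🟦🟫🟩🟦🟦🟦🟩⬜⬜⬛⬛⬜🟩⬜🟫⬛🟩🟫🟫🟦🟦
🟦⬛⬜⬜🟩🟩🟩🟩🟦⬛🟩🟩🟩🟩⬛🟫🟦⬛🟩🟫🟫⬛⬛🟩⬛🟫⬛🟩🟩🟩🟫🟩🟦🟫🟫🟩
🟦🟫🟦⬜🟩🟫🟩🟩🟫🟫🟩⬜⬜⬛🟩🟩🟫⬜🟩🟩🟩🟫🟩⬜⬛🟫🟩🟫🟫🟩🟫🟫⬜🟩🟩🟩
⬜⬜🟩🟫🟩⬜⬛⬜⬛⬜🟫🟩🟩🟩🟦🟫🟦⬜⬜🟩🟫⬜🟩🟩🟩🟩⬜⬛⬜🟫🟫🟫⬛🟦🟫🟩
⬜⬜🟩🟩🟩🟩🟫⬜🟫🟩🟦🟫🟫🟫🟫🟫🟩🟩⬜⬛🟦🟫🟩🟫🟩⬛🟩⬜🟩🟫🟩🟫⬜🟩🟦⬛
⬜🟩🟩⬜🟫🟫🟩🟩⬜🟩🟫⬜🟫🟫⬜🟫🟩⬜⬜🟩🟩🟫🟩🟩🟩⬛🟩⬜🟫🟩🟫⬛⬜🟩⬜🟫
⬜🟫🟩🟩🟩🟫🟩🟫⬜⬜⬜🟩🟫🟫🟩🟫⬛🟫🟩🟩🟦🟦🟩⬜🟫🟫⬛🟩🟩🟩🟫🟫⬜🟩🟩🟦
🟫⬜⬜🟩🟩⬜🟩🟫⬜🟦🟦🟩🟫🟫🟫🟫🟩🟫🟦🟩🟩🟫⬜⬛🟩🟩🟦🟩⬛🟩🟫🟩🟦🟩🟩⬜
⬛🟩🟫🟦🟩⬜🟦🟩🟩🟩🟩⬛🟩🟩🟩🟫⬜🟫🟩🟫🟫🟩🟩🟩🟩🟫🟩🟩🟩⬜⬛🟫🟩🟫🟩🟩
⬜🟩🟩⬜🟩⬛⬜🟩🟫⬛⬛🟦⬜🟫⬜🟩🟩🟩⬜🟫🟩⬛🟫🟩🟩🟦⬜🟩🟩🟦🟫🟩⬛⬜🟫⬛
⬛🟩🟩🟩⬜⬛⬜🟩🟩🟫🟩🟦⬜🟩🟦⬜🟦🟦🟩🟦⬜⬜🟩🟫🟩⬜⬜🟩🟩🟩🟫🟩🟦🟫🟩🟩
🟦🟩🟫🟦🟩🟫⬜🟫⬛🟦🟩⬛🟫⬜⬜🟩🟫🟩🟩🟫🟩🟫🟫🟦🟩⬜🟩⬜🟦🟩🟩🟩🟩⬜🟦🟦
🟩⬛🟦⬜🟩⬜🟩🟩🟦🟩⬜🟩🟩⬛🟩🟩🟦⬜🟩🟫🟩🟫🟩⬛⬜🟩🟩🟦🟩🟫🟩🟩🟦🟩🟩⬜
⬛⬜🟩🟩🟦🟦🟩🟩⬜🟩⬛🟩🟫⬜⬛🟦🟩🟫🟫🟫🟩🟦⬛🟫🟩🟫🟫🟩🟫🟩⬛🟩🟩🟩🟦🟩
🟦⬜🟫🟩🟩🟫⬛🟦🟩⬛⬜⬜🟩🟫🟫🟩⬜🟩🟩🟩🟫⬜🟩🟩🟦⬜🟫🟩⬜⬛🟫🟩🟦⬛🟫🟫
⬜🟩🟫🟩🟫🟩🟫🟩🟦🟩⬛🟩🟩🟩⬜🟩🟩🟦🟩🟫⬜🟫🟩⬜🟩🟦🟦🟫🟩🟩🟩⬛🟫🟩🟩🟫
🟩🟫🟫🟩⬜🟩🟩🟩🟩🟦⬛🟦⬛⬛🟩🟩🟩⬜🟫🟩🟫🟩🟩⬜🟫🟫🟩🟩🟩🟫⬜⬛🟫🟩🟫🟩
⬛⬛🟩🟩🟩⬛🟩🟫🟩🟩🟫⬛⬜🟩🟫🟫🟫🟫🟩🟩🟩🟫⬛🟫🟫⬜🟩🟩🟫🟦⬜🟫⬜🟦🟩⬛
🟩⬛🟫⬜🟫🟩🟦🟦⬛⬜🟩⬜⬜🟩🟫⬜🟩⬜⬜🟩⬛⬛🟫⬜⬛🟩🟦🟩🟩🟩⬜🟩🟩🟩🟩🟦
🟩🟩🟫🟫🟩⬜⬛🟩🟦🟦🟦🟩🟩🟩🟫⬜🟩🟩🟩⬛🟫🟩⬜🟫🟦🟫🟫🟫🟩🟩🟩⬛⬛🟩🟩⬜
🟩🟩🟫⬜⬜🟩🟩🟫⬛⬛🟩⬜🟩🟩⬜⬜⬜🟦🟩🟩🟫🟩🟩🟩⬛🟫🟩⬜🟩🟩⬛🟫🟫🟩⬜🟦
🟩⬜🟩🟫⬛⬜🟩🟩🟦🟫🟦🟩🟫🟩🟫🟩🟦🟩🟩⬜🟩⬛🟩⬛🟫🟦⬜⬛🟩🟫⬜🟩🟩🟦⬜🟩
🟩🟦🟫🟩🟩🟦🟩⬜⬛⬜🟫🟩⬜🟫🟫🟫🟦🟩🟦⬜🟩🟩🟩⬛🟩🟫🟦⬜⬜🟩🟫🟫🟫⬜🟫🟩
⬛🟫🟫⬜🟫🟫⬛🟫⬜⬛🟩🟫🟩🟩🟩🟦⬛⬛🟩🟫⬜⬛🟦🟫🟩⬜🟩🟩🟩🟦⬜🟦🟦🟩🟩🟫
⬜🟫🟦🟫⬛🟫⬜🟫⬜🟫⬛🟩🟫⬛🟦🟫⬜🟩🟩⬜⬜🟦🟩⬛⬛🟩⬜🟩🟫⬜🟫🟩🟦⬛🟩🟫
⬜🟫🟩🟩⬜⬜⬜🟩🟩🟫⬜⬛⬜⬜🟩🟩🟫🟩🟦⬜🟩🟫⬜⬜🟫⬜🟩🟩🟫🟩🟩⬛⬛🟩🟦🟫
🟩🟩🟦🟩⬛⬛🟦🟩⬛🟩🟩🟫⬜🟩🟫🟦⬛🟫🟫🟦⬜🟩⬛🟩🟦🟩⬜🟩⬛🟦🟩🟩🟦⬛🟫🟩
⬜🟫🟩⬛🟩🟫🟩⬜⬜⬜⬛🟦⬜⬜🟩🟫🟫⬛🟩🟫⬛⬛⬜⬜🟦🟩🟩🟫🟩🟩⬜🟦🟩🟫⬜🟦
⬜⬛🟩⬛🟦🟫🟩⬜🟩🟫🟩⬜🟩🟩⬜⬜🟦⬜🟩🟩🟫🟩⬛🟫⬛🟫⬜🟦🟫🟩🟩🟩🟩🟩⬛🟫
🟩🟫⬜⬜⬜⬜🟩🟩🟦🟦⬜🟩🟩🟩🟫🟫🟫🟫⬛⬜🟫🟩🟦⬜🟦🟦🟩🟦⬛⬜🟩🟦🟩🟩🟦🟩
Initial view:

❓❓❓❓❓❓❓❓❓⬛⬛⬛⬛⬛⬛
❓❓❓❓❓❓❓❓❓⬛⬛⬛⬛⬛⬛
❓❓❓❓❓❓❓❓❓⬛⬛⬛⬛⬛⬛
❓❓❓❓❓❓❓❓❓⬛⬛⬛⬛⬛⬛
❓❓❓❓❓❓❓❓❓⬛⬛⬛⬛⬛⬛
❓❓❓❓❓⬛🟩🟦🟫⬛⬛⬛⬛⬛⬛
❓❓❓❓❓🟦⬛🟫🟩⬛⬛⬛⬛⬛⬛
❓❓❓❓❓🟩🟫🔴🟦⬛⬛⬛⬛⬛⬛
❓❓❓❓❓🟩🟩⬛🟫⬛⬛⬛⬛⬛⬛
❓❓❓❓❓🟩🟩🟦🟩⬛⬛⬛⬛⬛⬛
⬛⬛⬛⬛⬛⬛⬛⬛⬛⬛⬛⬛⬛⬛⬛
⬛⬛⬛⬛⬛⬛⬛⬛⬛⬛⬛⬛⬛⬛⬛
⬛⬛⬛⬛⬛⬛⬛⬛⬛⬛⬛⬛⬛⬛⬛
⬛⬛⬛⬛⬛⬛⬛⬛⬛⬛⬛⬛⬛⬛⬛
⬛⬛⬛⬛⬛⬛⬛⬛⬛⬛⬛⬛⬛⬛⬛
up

❓❓❓❓❓❓❓❓❓⬛⬛⬛⬛⬛⬛
❓❓❓❓❓❓❓❓❓⬛⬛⬛⬛⬛⬛
❓❓❓❓❓❓❓❓❓⬛⬛⬛⬛⬛⬛
❓❓❓❓❓❓❓❓❓⬛⬛⬛⬛⬛⬛
❓❓❓❓❓❓❓❓❓⬛⬛⬛⬛⬛⬛
❓❓❓❓❓🟦⬛🟩🟫⬛⬛⬛⬛⬛⬛
❓❓❓❓❓⬛🟩🟦🟫⬛⬛⬛⬛⬛⬛
❓❓❓❓❓🟦⬛🔴🟩⬛⬛⬛⬛⬛⬛
❓❓❓❓❓🟩🟫⬜🟦⬛⬛⬛⬛⬛⬛
❓❓❓❓❓🟩🟩⬛🟫⬛⬛⬛⬛⬛⬛
❓❓❓❓❓🟩🟩🟦🟩⬛⬛⬛⬛⬛⬛
⬛⬛⬛⬛⬛⬛⬛⬛⬛⬛⬛⬛⬛⬛⬛
⬛⬛⬛⬛⬛⬛⬛⬛⬛⬛⬛⬛⬛⬛⬛
⬛⬛⬛⬛⬛⬛⬛⬛⬛⬛⬛⬛⬛⬛⬛
⬛⬛⬛⬛⬛⬛⬛⬛⬛⬛⬛⬛⬛⬛⬛

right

❓❓❓❓❓❓❓❓⬛⬛⬛⬛⬛⬛⬛
❓❓❓❓❓❓❓❓⬛⬛⬛⬛⬛⬛⬛
❓❓❓❓❓❓❓❓⬛⬛⬛⬛⬛⬛⬛
❓❓❓❓❓❓❓❓⬛⬛⬛⬛⬛⬛⬛
❓❓❓❓❓❓❓❓⬛⬛⬛⬛⬛⬛⬛
❓❓❓❓🟦⬛🟩🟫⬛⬛⬛⬛⬛⬛⬛
❓❓❓❓⬛🟩🟦🟫⬛⬛⬛⬛⬛⬛⬛
❓❓❓❓🟦⬛🟫🔴⬛⬛⬛⬛⬛⬛⬛
❓❓❓❓🟩🟫⬜🟦⬛⬛⬛⬛⬛⬛⬛
❓❓❓❓🟩🟩⬛🟫⬛⬛⬛⬛⬛⬛⬛
❓❓❓❓🟩🟩🟦🟩⬛⬛⬛⬛⬛⬛⬛
⬛⬛⬛⬛⬛⬛⬛⬛⬛⬛⬛⬛⬛⬛⬛
⬛⬛⬛⬛⬛⬛⬛⬛⬛⬛⬛⬛⬛⬛⬛
⬛⬛⬛⬛⬛⬛⬛⬛⬛⬛⬛⬛⬛⬛⬛
⬛⬛⬛⬛⬛⬛⬛⬛⬛⬛⬛⬛⬛⬛⬛

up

❓❓❓❓❓❓❓❓⬛⬛⬛⬛⬛⬛⬛
❓❓❓❓❓❓❓❓⬛⬛⬛⬛⬛⬛⬛
❓❓❓❓❓❓❓❓⬛⬛⬛⬛⬛⬛⬛
❓❓❓❓❓❓❓❓⬛⬛⬛⬛⬛⬛⬛
❓❓❓❓❓❓❓❓⬛⬛⬛⬛⬛⬛⬛
❓❓❓❓❓🟩🟩🟫⬛⬛⬛⬛⬛⬛⬛
❓❓❓❓🟦⬛🟩🟫⬛⬛⬛⬛⬛⬛⬛
❓❓❓❓⬛🟩🟦🔴⬛⬛⬛⬛⬛⬛⬛
❓❓❓❓🟦⬛🟫🟩⬛⬛⬛⬛⬛⬛⬛
❓❓❓❓🟩🟫⬜🟦⬛⬛⬛⬛⬛⬛⬛
❓❓❓❓🟩🟩⬛🟫⬛⬛⬛⬛⬛⬛⬛
❓❓❓❓🟩🟩🟦🟩⬛⬛⬛⬛⬛⬛⬛
⬛⬛⬛⬛⬛⬛⬛⬛⬛⬛⬛⬛⬛⬛⬛
⬛⬛⬛⬛⬛⬛⬛⬛⬛⬛⬛⬛⬛⬛⬛
⬛⬛⬛⬛⬛⬛⬛⬛⬛⬛⬛⬛⬛⬛⬛

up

❓❓❓❓❓❓❓❓⬛⬛⬛⬛⬛⬛⬛
❓❓❓❓❓❓❓❓⬛⬛⬛⬛⬛⬛⬛
❓❓❓❓❓❓❓❓⬛⬛⬛⬛⬛⬛⬛
❓❓❓❓❓❓❓❓⬛⬛⬛⬛⬛⬛⬛
❓❓❓❓❓❓❓❓⬛⬛⬛⬛⬛⬛⬛
❓❓❓❓❓⬜🟫🟩⬛⬛⬛⬛⬛⬛⬛
❓❓❓❓❓🟩🟩🟫⬛⬛⬛⬛⬛⬛⬛
❓❓❓❓🟦⬛🟩🔴⬛⬛⬛⬛⬛⬛⬛
❓❓❓❓⬛🟩🟦🟫⬛⬛⬛⬛⬛⬛⬛
❓❓❓❓🟦⬛🟫🟩⬛⬛⬛⬛⬛⬛⬛
❓❓❓❓🟩🟫⬜🟦⬛⬛⬛⬛⬛⬛⬛
❓❓❓❓🟩🟩⬛🟫⬛⬛⬛⬛⬛⬛⬛
❓❓❓❓🟩🟩🟦🟩⬛⬛⬛⬛⬛⬛⬛
⬛⬛⬛⬛⬛⬛⬛⬛⬛⬛⬛⬛⬛⬛⬛
⬛⬛⬛⬛⬛⬛⬛⬛⬛⬛⬛⬛⬛⬛⬛

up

❓❓❓❓❓❓❓❓⬛⬛⬛⬛⬛⬛⬛
❓❓❓❓❓❓❓❓⬛⬛⬛⬛⬛⬛⬛
❓❓❓❓❓❓❓❓⬛⬛⬛⬛⬛⬛⬛
❓❓❓❓❓❓❓❓⬛⬛⬛⬛⬛⬛⬛
❓❓❓❓❓❓❓❓⬛⬛⬛⬛⬛⬛⬛
❓❓❓❓❓🟦⬜🟩⬛⬛⬛⬛⬛⬛⬛
❓❓❓❓❓⬜🟫🟩⬛⬛⬛⬛⬛⬛⬛
❓❓❓❓❓🟩🟩🔴⬛⬛⬛⬛⬛⬛⬛
❓❓❓❓🟦⬛🟩🟫⬛⬛⬛⬛⬛⬛⬛
❓❓❓❓⬛🟩🟦🟫⬛⬛⬛⬛⬛⬛⬛
❓❓❓❓🟦⬛🟫🟩⬛⬛⬛⬛⬛⬛⬛
❓❓❓❓🟩🟫⬜🟦⬛⬛⬛⬛⬛⬛⬛
❓❓❓❓🟩🟩⬛🟫⬛⬛⬛⬛⬛⬛⬛
❓❓❓❓🟩🟩🟦🟩⬛⬛⬛⬛⬛⬛⬛
⬛⬛⬛⬛⬛⬛⬛⬛⬛⬛⬛⬛⬛⬛⬛

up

❓❓❓❓❓❓❓❓⬛⬛⬛⬛⬛⬛⬛
❓❓❓❓❓❓❓❓⬛⬛⬛⬛⬛⬛⬛
❓❓❓❓❓❓❓❓⬛⬛⬛⬛⬛⬛⬛
❓❓❓❓❓❓❓❓⬛⬛⬛⬛⬛⬛⬛
❓❓❓❓❓❓❓❓⬛⬛⬛⬛⬛⬛⬛
❓❓❓❓❓🟩⬜🟦⬛⬛⬛⬛⬛⬛⬛
❓❓❓❓❓🟦⬜🟩⬛⬛⬛⬛⬛⬛⬛
❓❓❓❓❓⬜🟫🔴⬛⬛⬛⬛⬛⬛⬛
❓❓❓❓❓🟩🟩🟫⬛⬛⬛⬛⬛⬛⬛
❓❓❓❓🟦⬛🟩🟫⬛⬛⬛⬛⬛⬛⬛
❓❓❓❓⬛🟩🟦🟫⬛⬛⬛⬛⬛⬛⬛
❓❓❓❓🟦⬛🟫🟩⬛⬛⬛⬛⬛⬛⬛
❓❓❓❓🟩🟫⬜🟦⬛⬛⬛⬛⬛⬛⬛
❓❓❓❓🟩🟩⬛🟫⬛⬛⬛⬛⬛⬛⬛
❓❓❓❓🟩🟩🟦🟩⬛⬛⬛⬛⬛⬛⬛

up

❓❓❓❓❓❓❓❓⬛⬛⬛⬛⬛⬛⬛
❓❓❓❓❓❓❓❓⬛⬛⬛⬛⬛⬛⬛
❓❓❓❓❓❓❓❓⬛⬛⬛⬛⬛⬛⬛
❓❓❓❓❓❓❓❓⬛⬛⬛⬛⬛⬛⬛
❓❓❓❓❓❓❓❓⬛⬛⬛⬛⬛⬛⬛
❓❓❓❓❓🟩🟩⬜⬛⬛⬛⬛⬛⬛⬛
❓❓❓❓❓🟩⬜🟦⬛⬛⬛⬛⬛⬛⬛
❓❓❓❓❓🟦⬜🔴⬛⬛⬛⬛⬛⬛⬛
❓❓❓❓❓⬜🟫🟩⬛⬛⬛⬛⬛⬛⬛
❓❓❓❓❓🟩🟩🟫⬛⬛⬛⬛⬛⬛⬛
❓❓❓❓🟦⬛🟩🟫⬛⬛⬛⬛⬛⬛⬛
❓❓❓❓⬛🟩🟦🟫⬛⬛⬛⬛⬛⬛⬛
❓❓❓❓🟦⬛🟫🟩⬛⬛⬛⬛⬛⬛⬛
❓❓❓❓🟩🟫⬜🟦⬛⬛⬛⬛⬛⬛⬛
❓❓❓❓🟩🟩⬛🟫⬛⬛⬛⬛⬛⬛⬛

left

❓❓❓❓❓❓❓❓❓⬛⬛⬛⬛⬛⬛
❓❓❓❓❓❓❓❓❓⬛⬛⬛⬛⬛⬛
❓❓❓❓❓❓❓❓❓⬛⬛⬛⬛⬛⬛
❓❓❓❓❓❓❓❓❓⬛⬛⬛⬛⬛⬛
❓❓❓❓❓❓❓❓❓⬛⬛⬛⬛⬛⬛
❓❓❓❓❓⬛🟩🟩⬜⬛⬛⬛⬛⬛⬛
❓❓❓❓❓🟫🟩⬜🟦⬛⬛⬛⬛⬛⬛
❓❓❓❓❓🟩🟦🔴🟩⬛⬛⬛⬛⬛⬛
❓❓❓❓❓🟫⬜🟫🟩⬛⬛⬛⬛⬛⬛
❓❓❓❓❓🟦🟩🟩🟫⬛⬛⬛⬛⬛⬛
❓❓❓❓❓🟦⬛🟩🟫⬛⬛⬛⬛⬛⬛
❓❓❓❓❓⬛🟩🟦🟫⬛⬛⬛⬛⬛⬛
❓❓❓❓❓🟦⬛🟫🟩⬛⬛⬛⬛⬛⬛
❓❓❓❓❓🟩🟫⬜🟦⬛⬛⬛⬛⬛⬛
❓❓❓❓❓🟩🟩⬛🟫⬛⬛⬛⬛⬛⬛

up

❓❓❓❓❓❓❓❓❓⬛⬛⬛⬛⬛⬛
❓❓❓❓❓❓❓❓❓⬛⬛⬛⬛⬛⬛
❓❓❓❓❓❓❓❓❓⬛⬛⬛⬛⬛⬛
❓❓❓❓❓❓❓❓❓⬛⬛⬛⬛⬛⬛
❓❓❓❓❓❓❓❓❓⬛⬛⬛⬛⬛⬛
❓❓❓❓❓🟩🟩🟩🟦⬛⬛⬛⬛⬛⬛
❓❓❓❓❓⬛🟩🟩⬜⬛⬛⬛⬛⬛⬛
❓❓❓❓❓🟫🟩🔴🟦⬛⬛⬛⬛⬛⬛
❓❓❓❓❓🟩🟦⬜🟩⬛⬛⬛⬛⬛⬛
❓❓❓❓❓🟫⬜🟫🟩⬛⬛⬛⬛⬛⬛
❓❓❓❓❓🟦🟩🟩🟫⬛⬛⬛⬛⬛⬛
❓❓❓❓❓🟦⬛🟩🟫⬛⬛⬛⬛⬛⬛
❓❓❓❓❓⬛🟩🟦🟫⬛⬛⬛⬛⬛⬛
❓❓❓❓❓🟦⬛🟫🟩⬛⬛⬛⬛⬛⬛
❓❓❓❓❓🟩🟫⬜🟦⬛⬛⬛⬛⬛⬛

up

❓❓❓❓❓❓❓❓❓⬛⬛⬛⬛⬛⬛
❓❓❓❓❓❓❓❓❓⬛⬛⬛⬛⬛⬛
❓❓❓❓❓❓❓❓❓⬛⬛⬛⬛⬛⬛
❓❓❓❓❓❓❓❓❓⬛⬛⬛⬛⬛⬛
❓❓❓❓❓❓❓❓❓⬛⬛⬛⬛⬛⬛
❓❓❓❓❓⬜🟦🟩⬛⬛⬛⬛⬛⬛⬛
❓❓❓❓❓🟩🟩🟩🟦⬛⬛⬛⬛⬛⬛
❓❓❓❓❓⬛🟩🔴⬜⬛⬛⬛⬛⬛⬛
❓❓❓❓❓🟫🟩⬜🟦⬛⬛⬛⬛⬛⬛
❓❓❓❓❓🟩🟦⬜🟩⬛⬛⬛⬛⬛⬛
❓❓❓❓❓🟫⬜🟫🟩⬛⬛⬛⬛⬛⬛
❓❓❓❓❓🟦🟩🟩🟫⬛⬛⬛⬛⬛⬛
❓❓❓❓❓🟦⬛🟩🟫⬛⬛⬛⬛⬛⬛
❓❓❓❓❓⬛🟩🟦🟫⬛⬛⬛⬛⬛⬛
❓❓❓❓❓🟦⬛🟫🟩⬛⬛⬛⬛⬛⬛

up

❓❓❓❓❓❓❓❓❓⬛⬛⬛⬛⬛⬛
❓❓❓❓❓❓❓❓❓⬛⬛⬛⬛⬛⬛
❓❓❓❓❓❓❓❓❓⬛⬛⬛⬛⬛⬛
❓❓❓❓❓❓❓❓❓⬛⬛⬛⬛⬛⬛
❓❓❓❓❓❓❓❓❓⬛⬛⬛⬛⬛⬛
❓❓❓❓❓🟫🟩🟫🟩⬛⬛⬛⬛⬛⬛
❓❓❓❓❓⬜🟦🟩⬛⬛⬛⬛⬛⬛⬛
❓❓❓❓❓🟩🟩🔴🟦⬛⬛⬛⬛⬛⬛
❓❓❓❓❓⬛🟩🟩⬜⬛⬛⬛⬛⬛⬛
❓❓❓❓❓🟫🟩⬜🟦⬛⬛⬛⬛⬛⬛
❓❓❓❓❓🟩🟦⬜🟩⬛⬛⬛⬛⬛⬛
❓❓❓❓❓🟫⬜🟫🟩⬛⬛⬛⬛⬛⬛
❓❓❓❓❓🟦🟩🟩🟫⬛⬛⬛⬛⬛⬛
❓❓❓❓❓🟦⬛🟩🟫⬛⬛⬛⬛⬛⬛
❓❓❓❓❓⬛🟩🟦🟫⬛⬛⬛⬛⬛⬛

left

❓❓❓❓❓❓❓❓❓❓⬛⬛⬛⬛⬛
❓❓❓❓❓❓❓❓❓❓⬛⬛⬛⬛⬛
❓❓❓❓❓❓❓❓❓❓⬛⬛⬛⬛⬛
❓❓❓❓❓❓❓❓❓❓⬛⬛⬛⬛⬛
❓❓❓❓❓❓❓❓❓❓⬛⬛⬛⬛⬛
❓❓❓❓❓⬛🟫🟩🟫🟩⬛⬛⬛⬛⬛
❓❓❓❓❓🟫⬜🟦🟩⬛⬛⬛⬛⬛⬛
❓❓❓❓❓🟩🟩🔴🟩🟦⬛⬛⬛⬛⬛
❓❓❓❓❓⬛⬛🟩🟩⬜⬛⬛⬛⬛⬛
❓❓❓❓❓🟫🟫🟩⬜🟦⬛⬛⬛⬛⬛
❓❓❓❓❓❓🟩🟦⬜🟩⬛⬛⬛⬛⬛
❓❓❓❓❓❓🟫⬜🟫🟩⬛⬛⬛⬛⬛
❓❓❓❓❓❓🟦🟩🟩🟫⬛⬛⬛⬛⬛
❓❓❓❓❓❓🟦⬛🟩🟫⬛⬛⬛⬛⬛
❓❓❓❓❓❓⬛🟩🟦🟫⬛⬛⬛⬛⬛

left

❓❓❓❓❓❓❓❓❓❓❓⬛⬛⬛⬛
❓❓❓❓❓❓❓❓❓❓❓⬛⬛⬛⬛
❓❓❓❓❓❓❓❓❓❓❓⬛⬛⬛⬛
❓❓❓❓❓❓❓❓❓❓❓⬛⬛⬛⬛
❓❓❓❓❓❓❓❓❓❓❓⬛⬛⬛⬛
❓❓❓❓❓⬜⬛🟫🟩🟫🟩⬛⬛⬛⬛
❓❓❓❓❓⬜🟫⬜🟦🟩⬛⬛⬛⬛⬛
❓❓❓❓❓⬜🟩🔴🟩🟩🟦⬛⬛⬛⬛
❓❓❓❓❓🟩⬛⬛🟩🟩⬜⬛⬛⬛⬛
❓❓❓❓❓⬛🟫🟫🟩⬜🟦⬛⬛⬛⬛
❓❓❓❓❓❓❓🟩🟦⬜🟩⬛⬛⬛⬛
❓❓❓❓❓❓❓🟫⬜🟫🟩⬛⬛⬛⬛
❓❓❓❓❓❓❓🟦🟩🟩🟫⬛⬛⬛⬛
❓❓❓❓❓❓❓🟦⬛🟩🟫⬛⬛⬛⬛
❓❓❓❓❓❓❓⬛🟩🟦🟫⬛⬛⬛⬛

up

❓❓❓❓❓❓❓❓❓❓❓⬛⬛⬛⬛
❓❓❓❓❓❓❓❓❓❓❓⬛⬛⬛⬛
❓❓❓❓❓❓❓❓❓❓❓⬛⬛⬛⬛
❓❓❓❓❓❓❓❓❓❓❓⬛⬛⬛⬛
❓❓❓❓❓❓❓❓❓❓❓⬛⬛⬛⬛
❓❓❓❓❓🟩⬛🟫🟩🟩❓⬛⬛⬛⬛
❓❓❓❓❓⬜⬛🟫🟩🟫🟩⬛⬛⬛⬛
❓❓❓❓❓⬜🟫🔴🟦🟩⬛⬛⬛⬛⬛
❓❓❓❓❓⬜🟩🟩🟩🟩🟦⬛⬛⬛⬛
❓❓❓❓❓🟩⬛⬛🟩🟩⬜⬛⬛⬛⬛
❓❓❓❓❓⬛🟫🟫🟩⬜🟦⬛⬛⬛⬛
❓❓❓❓❓❓❓🟩🟦⬜🟩⬛⬛⬛⬛
❓❓❓❓❓❓❓🟫⬜🟫🟩⬛⬛⬛⬛
❓❓❓❓❓❓❓🟦🟩🟩🟫⬛⬛⬛⬛
❓❓❓❓❓❓❓🟦⬛🟩🟫⬛⬛⬛⬛

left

❓❓❓❓❓❓❓❓❓❓❓❓⬛⬛⬛
❓❓❓❓❓❓❓❓❓❓❓❓⬛⬛⬛
❓❓❓❓❓❓❓❓❓❓❓❓⬛⬛⬛
❓❓❓❓❓❓❓❓❓❓❓❓⬛⬛⬛
❓❓❓❓❓❓❓❓❓❓❓❓⬛⬛⬛
❓❓❓❓❓🟩🟩⬛🟫🟩🟩❓⬛⬛⬛
❓❓❓❓❓🟫⬜⬛🟫🟩🟫🟩⬛⬛⬛
❓❓❓❓❓🟦⬜🔴⬜🟦🟩⬛⬛⬛⬛
❓❓❓❓❓🟩⬜🟩🟩🟩🟩🟦⬛⬛⬛
❓❓❓❓❓🟩🟩⬛⬛🟩🟩⬜⬛⬛⬛
❓❓❓❓❓❓⬛🟫🟫🟩⬜🟦⬛⬛⬛
❓❓❓❓❓❓❓❓🟩🟦⬜🟩⬛⬛⬛
❓❓❓❓❓❓❓❓🟫⬜🟫🟩⬛⬛⬛
❓❓❓❓❓❓❓❓🟦🟩🟩🟫⬛⬛⬛
❓❓❓❓❓❓❓❓🟦⬛🟩🟫⬛⬛⬛

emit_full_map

🟩🟩⬛🟫🟩🟩❓
🟫⬜⬛🟫🟩🟫🟩
🟦⬜🔴⬜🟦🟩⬛
🟩⬜🟩🟩🟩🟩🟦
🟩🟩⬛⬛🟩🟩⬜
❓⬛🟫🟫🟩⬜🟦
❓❓❓🟩🟦⬜🟩
❓❓❓🟫⬜🟫🟩
❓❓❓🟦🟩🟩🟫
❓❓❓🟦⬛🟩🟫
❓❓❓⬛🟩🟦🟫
❓❓❓🟦⬛🟫🟩
❓❓❓🟩🟫⬜🟦
❓❓❓🟩🟩⬛🟫
❓❓❓🟩🟩🟦🟩

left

❓❓❓❓❓❓❓❓❓❓❓❓❓⬛⬛
❓❓❓❓❓❓❓❓❓❓❓❓❓⬛⬛
❓❓❓❓❓❓❓❓❓❓❓❓❓⬛⬛
❓❓❓❓❓❓❓❓❓❓❓❓❓⬛⬛
❓❓❓❓❓❓❓❓❓❓❓❓❓⬛⬛
❓❓❓❓❓🟩🟩🟩⬛🟫🟩🟩❓⬛⬛
❓❓❓❓❓🟩🟫⬜⬛🟫🟩🟫🟩⬛⬛
❓❓❓❓❓🟫🟦🔴🟫⬜🟦🟩⬛⬛⬛
❓❓❓❓❓🟩🟩⬜🟩🟩🟩🟩🟦⬛⬛
❓❓❓❓❓🟩🟩🟩⬛⬛🟩🟩⬜⬛⬛
❓❓❓❓❓❓❓⬛🟫🟫🟩⬜🟦⬛⬛
❓❓❓❓❓❓❓❓❓🟩🟦⬜🟩⬛⬛
❓❓❓❓❓❓❓❓❓🟫⬜🟫🟩⬛⬛
❓❓❓❓❓❓❓❓❓🟦🟩🟩🟫⬛⬛
❓❓❓❓❓❓❓❓❓🟦⬛🟩🟫⬛⬛

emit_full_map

🟩🟩🟩⬛🟫🟩🟩❓
🟩🟫⬜⬛🟫🟩🟫🟩
🟫🟦🔴🟫⬜🟦🟩⬛
🟩🟩⬜🟩🟩🟩🟩🟦
🟩🟩🟩⬛⬛🟩🟩⬜
❓❓⬛🟫🟫🟩⬜🟦
❓❓❓❓🟩🟦⬜🟩
❓❓❓❓🟫⬜🟫🟩
❓❓❓❓🟦🟩🟩🟫
❓❓❓❓🟦⬛🟩🟫
❓❓❓❓⬛🟩🟦🟫
❓❓❓❓🟦⬛🟫🟩
❓❓❓❓🟩🟫⬜🟦
❓❓❓❓🟩🟩⬛🟫
❓❓❓❓🟩🟩🟦🟩
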